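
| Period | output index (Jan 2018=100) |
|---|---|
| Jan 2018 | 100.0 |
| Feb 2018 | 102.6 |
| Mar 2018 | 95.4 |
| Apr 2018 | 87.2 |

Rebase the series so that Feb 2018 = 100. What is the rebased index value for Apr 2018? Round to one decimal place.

85.0

Rebased(Apr 2018) = 87.2 / 102.6 × 100 = 84.9903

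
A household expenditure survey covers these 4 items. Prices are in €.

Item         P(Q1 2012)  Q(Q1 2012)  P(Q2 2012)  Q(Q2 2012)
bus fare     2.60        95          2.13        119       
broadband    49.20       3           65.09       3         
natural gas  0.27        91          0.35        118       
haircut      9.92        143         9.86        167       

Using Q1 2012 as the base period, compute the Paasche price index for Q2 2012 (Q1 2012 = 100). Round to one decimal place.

99.6

Paasche price index uses current-period quantities as weights.
ΣP(Q2 2012)·Q(Q2 2012) = 2.13×119 + 65.09×3 + 0.35×118 + 9.86×167 = 253.47 + 195.27 + 41.3 + 1646.62 = 2136.66
ΣP(Q1 2012)·Q(Q2 2012) = 2.60×119 + 49.20×3 + 0.27×118 + 9.92×167 = 309.4 + 147.6 + 31.86 + 1656.64 = 2145.5
Index = 2136.66 / 2145.5 × 100 = 99.5880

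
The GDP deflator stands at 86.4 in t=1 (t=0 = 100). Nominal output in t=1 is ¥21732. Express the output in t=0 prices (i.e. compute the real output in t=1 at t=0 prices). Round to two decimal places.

Real = Nominal ÷ (Index/100) = 21732 ÷ (86.4/100)
     = 21732 ÷ 0.864 = 25152.7778

25152.78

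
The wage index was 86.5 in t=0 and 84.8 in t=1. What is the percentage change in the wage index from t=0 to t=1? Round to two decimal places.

Change = (84.8 − 86.5) / 86.5 × 100
       = -1.7 / 86.5 × 100 = -1.9653%

-1.97%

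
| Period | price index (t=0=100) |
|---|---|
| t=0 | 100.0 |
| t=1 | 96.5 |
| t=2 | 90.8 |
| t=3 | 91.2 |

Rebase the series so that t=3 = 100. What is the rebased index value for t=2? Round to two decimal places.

Rebased(t=2) = 90.8 / 91.2 × 100 = 99.5614

99.56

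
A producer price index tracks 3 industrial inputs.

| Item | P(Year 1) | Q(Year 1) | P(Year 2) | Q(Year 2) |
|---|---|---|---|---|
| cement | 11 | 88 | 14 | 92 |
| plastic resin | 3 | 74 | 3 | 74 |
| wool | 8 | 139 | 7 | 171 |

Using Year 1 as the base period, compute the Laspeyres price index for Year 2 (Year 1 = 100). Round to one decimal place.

105.4

Laspeyres price index uses base-period quantities as weights.
ΣP(Year 2)·Q(Year 1) = 14×88 + 3×74 + 7×139 = 1232 + 222 + 973 = 2427
ΣP(Year 1)·Q(Year 1) = 11×88 + 3×74 + 8×139 = 968 + 222 + 1112 = 2302
Index = 2427 / 2302 × 100 = 105.4301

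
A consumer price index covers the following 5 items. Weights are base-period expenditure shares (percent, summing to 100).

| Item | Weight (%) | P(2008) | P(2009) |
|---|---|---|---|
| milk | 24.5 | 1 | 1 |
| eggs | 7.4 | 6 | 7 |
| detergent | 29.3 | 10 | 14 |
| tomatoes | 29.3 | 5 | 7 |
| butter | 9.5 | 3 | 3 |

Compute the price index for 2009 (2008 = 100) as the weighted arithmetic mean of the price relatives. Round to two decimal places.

124.67

milk: 24.5 × (1/1) = 24.5 × 1.000000 = 24.5000
eggs: 7.4 × (7/6) = 7.4 × 1.166667 = 8.6333
detergent: 29.3 × (14/10) = 29.3 × 1.400000 = 41.0200
tomatoes: 29.3 × (7/5) = 29.3 × 1.400000 = 41.0200
butter: 9.5 × (3/3) = 9.5 × 1.000000 = 9.5000
Index = Σ wᵢ·(p₁ᵢ/p₀ᵢ) = 24.5000 + 8.6333 + 41.0200 + 41.0200 + 9.5000 = 124.6733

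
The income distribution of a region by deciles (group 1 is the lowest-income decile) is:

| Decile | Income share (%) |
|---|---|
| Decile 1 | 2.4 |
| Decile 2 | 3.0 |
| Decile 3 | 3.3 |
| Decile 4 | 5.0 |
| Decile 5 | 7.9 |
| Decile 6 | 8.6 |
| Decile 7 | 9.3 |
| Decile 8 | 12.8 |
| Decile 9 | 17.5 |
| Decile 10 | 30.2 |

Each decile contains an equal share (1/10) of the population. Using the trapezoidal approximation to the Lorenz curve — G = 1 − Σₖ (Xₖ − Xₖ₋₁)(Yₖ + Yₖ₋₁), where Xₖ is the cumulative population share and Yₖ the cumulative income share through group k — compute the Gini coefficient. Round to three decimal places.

Cumulative income shares Yₖ: 0.0240, 0.0540, 0.0870, 0.1370, 0.2160, 0.3020, 0.3950, 0.5230, 0.6980, 1.0000
Σ (Xₖ−Xₖ₋₁)(Yₖ+Yₖ₋₁) = (1/10)(0.0240+0.0000) + (1/10)(0.0540+0.0240) + (1/10)(0.0870+0.0540) + (1/10)(0.1370+0.0870) + (1/10)(0.2160+0.1370) + (1/10)(0.3020+0.2160) + (1/10)(0.3950+0.3020) + (1/10)(0.5230+0.3950) + (1/10)(0.6980+0.5230) + (1/10)(1.0000+0.6980)
  = 0.0024 + 0.0078 + 0.0141 + 0.0224 + 0.0353 + 0.0518 + 0.0697 + 0.0918 + 0.1221 + 0.1698 = 0.5872
G = 1 − 0.5872 = 0.4128

0.413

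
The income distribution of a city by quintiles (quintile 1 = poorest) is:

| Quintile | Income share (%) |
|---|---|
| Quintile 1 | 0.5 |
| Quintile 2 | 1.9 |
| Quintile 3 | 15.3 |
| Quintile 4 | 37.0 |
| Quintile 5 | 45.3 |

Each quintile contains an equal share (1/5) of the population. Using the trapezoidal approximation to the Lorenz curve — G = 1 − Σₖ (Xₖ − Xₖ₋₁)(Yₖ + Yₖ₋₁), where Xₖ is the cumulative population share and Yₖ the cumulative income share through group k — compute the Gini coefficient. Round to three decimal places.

Cumulative income shares Yₖ: 0.0050, 0.0240, 0.1770, 0.5470, 1.0000
Σ (Xₖ−Xₖ₋₁)(Yₖ+Yₖ₋₁) = (1/5)(0.0050+0.0000) + (1/5)(0.0240+0.0050) + (1/5)(0.1770+0.0240) + (1/5)(0.5470+0.1770) + (1/5)(1.0000+0.5470)
  = 0.0010 + 0.0058 + 0.0402 + 0.1448 + 0.3094 = 0.5012
G = 1 − 0.5012 = 0.4988

0.499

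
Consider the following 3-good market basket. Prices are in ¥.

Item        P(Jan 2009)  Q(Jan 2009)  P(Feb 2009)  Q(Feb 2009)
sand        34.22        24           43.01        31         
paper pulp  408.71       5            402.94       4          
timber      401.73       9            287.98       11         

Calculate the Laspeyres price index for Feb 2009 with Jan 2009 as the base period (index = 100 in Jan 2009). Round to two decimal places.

Laspeyres price index uses base-period quantities as weights.
ΣP(Feb 2009)·Q(Jan 2009) = 43.01×24 + 402.94×5 + 287.98×9 = 1032.24 + 2014.7 + 2591.82 = 5638.76
ΣP(Jan 2009)·Q(Jan 2009) = 34.22×24 + 408.71×5 + 401.73×9 = 821.28 + 2043.55 + 3615.57 = 6480.4
Index = 5638.76 / 6480.4 × 100 = 87.0125

87.01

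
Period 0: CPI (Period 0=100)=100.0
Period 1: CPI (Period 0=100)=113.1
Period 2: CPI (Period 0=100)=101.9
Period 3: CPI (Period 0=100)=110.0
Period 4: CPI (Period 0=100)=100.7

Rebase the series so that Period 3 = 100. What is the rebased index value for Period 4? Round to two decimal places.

Rebased(Period 4) = 100.7 / 110.0 × 100 = 91.5455

91.55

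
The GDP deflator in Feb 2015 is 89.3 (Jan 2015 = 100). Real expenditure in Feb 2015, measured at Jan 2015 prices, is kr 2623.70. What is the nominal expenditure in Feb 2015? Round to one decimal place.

2343.0

Nominal = Real × (Index/100) = 2623.70 × (89.3/100)
        = 2623.70 × 0.893 = 2342.9641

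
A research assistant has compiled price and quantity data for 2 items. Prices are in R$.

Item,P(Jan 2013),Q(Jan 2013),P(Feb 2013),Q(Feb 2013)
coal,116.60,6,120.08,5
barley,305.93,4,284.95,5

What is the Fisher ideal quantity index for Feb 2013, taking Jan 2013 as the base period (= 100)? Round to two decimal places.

109.35

Laspeyres component (base-period weights):
ΣP(Jan 2013)Q(Feb 2013) = 116.60×5 + 305.93×5 = 583 + 1529.65 = 2112.65
ΣP(Jan 2013)Q(Jan 2013) = 116.60×6 + 305.93×4 = 699.6 + 1223.72 = 1923.32
L = 2112.65 / 1923.32 × 100 = 109.8439
Paasche component (current-period weights):
ΣP(Feb 2013)Q(Feb 2013) = 120.08×5 + 284.95×5 = 600.4 + 1424.75 = 2025.15
ΣP(Feb 2013)Q(Jan 2013) = 120.08×6 + 284.95×4 = 720.48 + 1139.8 = 1860.28
P = 2025.15 / 1860.28 × 100 = 108.8626
Fisher = √(L × P) = √(109.8439 × 108.8626) = 109.3522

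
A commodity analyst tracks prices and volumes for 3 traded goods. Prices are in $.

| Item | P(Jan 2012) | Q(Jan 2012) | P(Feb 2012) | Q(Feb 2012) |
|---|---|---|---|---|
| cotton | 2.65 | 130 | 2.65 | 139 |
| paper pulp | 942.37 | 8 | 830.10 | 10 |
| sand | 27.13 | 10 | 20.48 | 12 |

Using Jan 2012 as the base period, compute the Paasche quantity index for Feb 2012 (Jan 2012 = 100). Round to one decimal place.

Paasche quantity index uses current-period prices as weights.
ΣP(Feb 2012)·Q(Feb 2012) = 2.65×139 + 830.10×10 + 20.48×12 = 368.35 + 8301 + 245.76 = 8915.11
ΣP(Feb 2012)·Q(Jan 2012) = 2.65×130 + 830.10×8 + 20.48×10 = 344.5 + 6640.8 + 204.8 = 7190.1
Index = 8915.11 / 7190.1 × 100 = 123.9915

124.0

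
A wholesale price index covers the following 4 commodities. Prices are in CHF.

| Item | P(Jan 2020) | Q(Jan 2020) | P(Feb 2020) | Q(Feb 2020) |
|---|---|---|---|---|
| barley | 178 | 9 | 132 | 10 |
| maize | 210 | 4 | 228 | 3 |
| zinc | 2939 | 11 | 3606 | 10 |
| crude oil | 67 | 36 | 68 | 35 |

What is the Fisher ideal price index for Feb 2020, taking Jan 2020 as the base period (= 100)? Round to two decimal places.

Laspeyres component (base-period weights):
ΣP(Feb 2020)Q(Jan 2020) = 132×9 + 228×4 + 3606×11 + 68×36 = 1188 + 912 + 39666 + 2448 = 44214
ΣP(Jan 2020)Q(Jan 2020) = 178×9 + 210×4 + 2939×11 + 67×36 = 1602 + 840 + 32329 + 2412 = 37183
L = 44214 / 37183 × 100 = 118.9092
Paasche component (current-period weights):
ΣP(Feb 2020)Q(Feb 2020) = 132×10 + 228×3 + 3606×10 + 68×35 = 1320 + 684 + 36060 + 2380 = 40444
ΣP(Jan 2020)Q(Feb 2020) = 178×10 + 210×3 + 2939×10 + 67×35 = 1780 + 630 + 29390 + 2345 = 34145
P = 40444 / 34145 × 100 = 118.4478
Fisher = √(L × P) = √(118.9092 × 118.4478) = 118.6783

118.68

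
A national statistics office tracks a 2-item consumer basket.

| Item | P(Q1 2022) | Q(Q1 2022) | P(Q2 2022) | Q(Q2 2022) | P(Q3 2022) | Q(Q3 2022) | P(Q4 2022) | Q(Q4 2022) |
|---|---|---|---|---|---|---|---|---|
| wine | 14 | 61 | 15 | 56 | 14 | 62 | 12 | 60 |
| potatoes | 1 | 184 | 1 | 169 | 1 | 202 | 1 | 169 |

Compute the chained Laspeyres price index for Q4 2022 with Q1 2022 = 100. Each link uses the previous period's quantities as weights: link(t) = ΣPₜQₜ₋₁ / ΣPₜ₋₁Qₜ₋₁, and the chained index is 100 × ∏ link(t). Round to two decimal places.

Link Q1 2022→Q2 2022:
ΣP(Q2 2022)Q(Q1 2022) = 15×61 + 1×184 = 915 + 184 = 1099
ΣP(Q1 2022)Q(Q1 2022) = 14×61 + 1×184 = 854 + 184 = 1038
link = 1099/1038 = 1.058767
Link Q2 2022→Q3 2022:
ΣP(Q3 2022)Q(Q2 2022) = 14×56 + 1×169 = 784 + 169 = 953
ΣP(Q2 2022)Q(Q2 2022) = 15×56 + 1×169 = 840 + 169 = 1009
link = 953/1009 = 0.944500
Link Q3 2022→Q4 2022:
ΣP(Q4 2022)Q(Q3 2022) = 12×62 + 1×202 = 744 + 202 = 946
ΣP(Q3 2022)Q(Q3 2022) = 14×62 + 1×202 = 868 + 202 = 1070
link = 946/1070 = 0.884112
Chained index = 100 × 1.058767 × 0.944500 × 0.884112 = 88.4116

88.41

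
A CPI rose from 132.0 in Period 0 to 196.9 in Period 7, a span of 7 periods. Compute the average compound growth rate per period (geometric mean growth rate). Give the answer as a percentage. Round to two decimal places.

5.88%

Growth factor = (196.9/132.0)^(1/7) = (1.491667)^(1/7) = 1.058791
Growth rate = 1.058791 − 1 = 0.058791 = 5.8791%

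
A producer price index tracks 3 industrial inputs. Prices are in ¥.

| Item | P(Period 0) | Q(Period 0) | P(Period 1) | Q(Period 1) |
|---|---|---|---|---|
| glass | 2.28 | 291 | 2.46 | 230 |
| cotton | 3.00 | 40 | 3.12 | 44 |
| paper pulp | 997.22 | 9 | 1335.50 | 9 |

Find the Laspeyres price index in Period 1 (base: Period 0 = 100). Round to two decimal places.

131.78

Laspeyres price index uses base-period quantities as weights.
ΣP(Period 1)·Q(Period 0) = 2.46×291 + 3.12×40 + 1335.50×9 = 715.86 + 124.8 + 12019.5 = 12860.16
ΣP(Period 0)·Q(Period 0) = 2.28×291 + 3.00×40 + 997.22×9 = 663.48 + 120 + 8974.98 = 9758.46
Index = 12860.16 / 9758.46 × 100 = 131.7847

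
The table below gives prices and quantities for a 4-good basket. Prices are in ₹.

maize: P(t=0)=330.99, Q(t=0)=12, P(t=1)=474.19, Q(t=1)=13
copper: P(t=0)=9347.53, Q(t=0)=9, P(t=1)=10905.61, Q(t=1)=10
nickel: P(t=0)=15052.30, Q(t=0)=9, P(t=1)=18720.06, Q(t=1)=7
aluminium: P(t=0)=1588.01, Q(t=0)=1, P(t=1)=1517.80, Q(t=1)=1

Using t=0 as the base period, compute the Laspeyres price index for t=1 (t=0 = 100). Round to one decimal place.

121.6

Laspeyres price index uses base-period quantities as weights.
ΣP(t=1)·Q(t=0) = 474.19×12 + 10905.61×9 + 18720.06×9 + 1517.80×1 = 5690.28 + 98150.49 + 168480.54 + 1517.8 = 273839.11
ΣP(t=0)·Q(t=0) = 330.99×12 + 9347.53×9 + 15052.30×9 + 1588.01×1 = 3971.88 + 84127.77 + 135470.7 + 1588.01 = 225158.36
Index = 273839.11 / 225158.36 × 100 = 121.6207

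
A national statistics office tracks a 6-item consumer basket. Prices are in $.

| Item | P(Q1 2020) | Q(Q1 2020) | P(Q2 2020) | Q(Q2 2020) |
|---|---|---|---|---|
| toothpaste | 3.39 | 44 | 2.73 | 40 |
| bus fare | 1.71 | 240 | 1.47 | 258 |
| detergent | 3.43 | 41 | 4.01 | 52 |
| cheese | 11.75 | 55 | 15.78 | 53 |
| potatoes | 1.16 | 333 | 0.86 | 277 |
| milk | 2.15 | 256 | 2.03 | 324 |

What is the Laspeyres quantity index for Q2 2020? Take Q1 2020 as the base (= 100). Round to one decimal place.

104.9

Laspeyres quantity index uses base-period prices as weights.
ΣP(Q1 2020)·Q(Q2 2020) = 3.39×40 + 1.71×258 + 3.43×52 + 11.75×53 + 1.16×277 + 2.15×324 = 135.6 + 441.18 + 178.36 + 622.75 + 321.32 + 696.6 = 2395.81
ΣP(Q1 2020)·Q(Q1 2020) = 3.39×44 + 1.71×240 + 3.43×41 + 11.75×55 + 1.16×333 + 2.15×256 = 149.16 + 410.4 + 140.63 + 646.25 + 386.28 + 550.4 = 2283.12
Index = 2395.81 / 2283.12 × 100 = 104.9358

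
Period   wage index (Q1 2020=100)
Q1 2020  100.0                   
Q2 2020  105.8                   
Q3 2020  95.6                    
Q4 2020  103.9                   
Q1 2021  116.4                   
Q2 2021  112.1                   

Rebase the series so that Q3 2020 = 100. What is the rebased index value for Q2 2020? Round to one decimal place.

110.7

Rebased(Q2 2020) = 105.8 / 95.6 × 100 = 110.6695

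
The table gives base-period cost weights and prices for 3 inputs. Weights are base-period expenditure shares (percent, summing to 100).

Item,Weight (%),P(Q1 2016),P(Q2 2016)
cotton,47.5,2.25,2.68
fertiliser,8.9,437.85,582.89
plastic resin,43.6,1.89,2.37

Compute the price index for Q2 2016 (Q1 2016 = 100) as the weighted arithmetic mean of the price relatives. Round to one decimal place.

123.1

cotton: 47.5 × (2.68/2.25) = 47.5 × 1.191111 = 56.5778
fertiliser: 8.9 × (582.89/437.85) = 8.9 × 1.331255 = 11.8482
plastic resin: 43.6 × (2.37/1.89) = 43.6 × 1.253968 = 54.6730
Index = Σ wᵢ·(p₁ᵢ/p₀ᵢ) = 56.5778 + 11.8482 + 54.6730 = 123.0990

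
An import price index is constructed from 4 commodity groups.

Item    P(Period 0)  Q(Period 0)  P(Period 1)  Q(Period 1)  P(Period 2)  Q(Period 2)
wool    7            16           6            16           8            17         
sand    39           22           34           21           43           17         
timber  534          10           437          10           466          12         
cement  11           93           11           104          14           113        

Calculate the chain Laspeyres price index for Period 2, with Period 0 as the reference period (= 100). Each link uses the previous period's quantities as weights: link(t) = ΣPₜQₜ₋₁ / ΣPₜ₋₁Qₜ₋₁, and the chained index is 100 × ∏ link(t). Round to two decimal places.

Link Period 0→Period 1:
ΣP(Period 1)Q(Period 0) = 6×16 + 34×22 + 437×10 + 11×93 = 96 + 748 + 4370 + 1023 = 6237
ΣP(Period 0)Q(Period 0) = 7×16 + 39×22 + 534×10 + 11×93 = 112 + 858 + 5340 + 1023 = 7333
link = 6237/7333 = 0.850539
Link Period 1→Period 2:
ΣP(Period 2)Q(Period 1) = 8×16 + 43×21 + 466×10 + 14×104 = 128 + 903 + 4660 + 1456 = 7147
ΣP(Period 1)Q(Period 1) = 6×16 + 34×21 + 437×10 + 11×104 = 96 + 714 + 4370 + 1144 = 6324
link = 7147/6324 = 1.130139
Chained index = 100 × 0.850539 × 1.130139 = 96.1227

96.12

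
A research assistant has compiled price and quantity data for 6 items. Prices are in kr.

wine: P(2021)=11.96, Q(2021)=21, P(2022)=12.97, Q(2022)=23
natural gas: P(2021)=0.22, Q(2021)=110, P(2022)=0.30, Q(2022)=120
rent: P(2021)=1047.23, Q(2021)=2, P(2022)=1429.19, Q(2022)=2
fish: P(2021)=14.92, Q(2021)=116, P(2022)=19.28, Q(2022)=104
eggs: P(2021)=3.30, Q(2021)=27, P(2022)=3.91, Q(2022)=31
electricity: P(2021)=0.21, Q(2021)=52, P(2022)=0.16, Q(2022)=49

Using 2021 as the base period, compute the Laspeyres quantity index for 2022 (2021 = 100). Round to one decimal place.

96.7

Laspeyres quantity index uses base-period prices as weights.
ΣP(2021)·Q(2022) = 11.96×23 + 0.22×120 + 1047.23×2 + 14.92×104 + 3.30×31 + 0.21×49 = 275.08 + 26.4 + 2094.46 + 1551.68 + 102.3 + 10.29 = 4060.21
ΣP(2021)·Q(2021) = 11.96×21 + 0.22×110 + 1047.23×2 + 14.92×116 + 3.30×27 + 0.21×52 = 251.16 + 24.2 + 2094.46 + 1730.72 + 89.1 + 10.92 = 4200.56
Index = 4060.21 / 4200.56 × 100 = 96.6588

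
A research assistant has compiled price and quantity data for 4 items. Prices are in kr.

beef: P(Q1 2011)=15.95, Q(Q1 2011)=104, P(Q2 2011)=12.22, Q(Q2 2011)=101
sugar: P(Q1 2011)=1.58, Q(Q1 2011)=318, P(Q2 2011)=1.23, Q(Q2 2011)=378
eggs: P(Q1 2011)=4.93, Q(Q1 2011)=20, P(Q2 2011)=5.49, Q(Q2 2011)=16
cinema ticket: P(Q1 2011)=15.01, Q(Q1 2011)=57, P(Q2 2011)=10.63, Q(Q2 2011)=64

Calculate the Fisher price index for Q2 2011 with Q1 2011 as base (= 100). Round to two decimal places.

76.15

Laspeyres component (base-period weights):
ΣP(Q2 2011)Q(Q1 2011) = 12.22×104 + 1.23×318 + 5.49×20 + 10.63×57 = 1270.88 + 391.14 + 109.8 + 605.91 = 2377.73
ΣP(Q1 2011)Q(Q1 2011) = 15.95×104 + 1.58×318 + 4.93×20 + 15.01×57 = 1658.8 + 502.44 + 98.6 + 855.57 = 3115.41
L = 2377.73 / 3115.41 × 100 = 76.3216
Paasche component (current-period weights):
ΣP(Q2 2011)Q(Q2 2011) = 12.22×101 + 1.23×378 + 5.49×16 + 10.63×64 = 1234.22 + 464.94 + 87.84 + 680.32 = 2467.32
ΣP(Q1 2011)Q(Q2 2011) = 15.95×101 + 1.58×378 + 4.93×16 + 15.01×64 = 1610.95 + 597.24 + 78.88 + 960.64 = 3247.71
P = 2467.32 / 3247.71 × 100 = 75.9711
Fisher = √(L × P) = √(76.3216 × 75.9711) = 76.1461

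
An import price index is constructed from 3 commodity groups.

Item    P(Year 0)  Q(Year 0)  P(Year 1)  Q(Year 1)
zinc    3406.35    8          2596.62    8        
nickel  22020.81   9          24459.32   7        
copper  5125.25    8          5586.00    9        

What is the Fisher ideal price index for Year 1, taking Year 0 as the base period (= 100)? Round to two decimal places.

106.83

Laspeyres component (base-period weights):
ΣP(Year 1)Q(Year 0) = 2596.62×8 + 24459.32×9 + 5586.00×8 = 20772.96 + 220133.88 + 44688 = 285594.84
ΣP(Year 0)Q(Year 0) = 3406.35×8 + 22020.81×9 + 5125.25×8 = 27250.8 + 198187.29 + 41002 = 266440.09
L = 285594.84 / 266440.09 × 100 = 107.1891
Paasche component (current-period weights):
ΣP(Year 1)Q(Year 1) = 2596.62×8 + 24459.32×7 + 5586.00×9 = 20772.96 + 171215.24 + 50274 = 242262.2
ΣP(Year 0)Q(Year 1) = 3406.35×8 + 22020.81×7 + 5125.25×9 = 27250.8 + 154145.67 + 46127.25 = 227523.72
P = 242262.2 / 227523.72 × 100 = 106.4778
Fisher = √(L × P) = √(107.1891 × 106.4778) = 106.8329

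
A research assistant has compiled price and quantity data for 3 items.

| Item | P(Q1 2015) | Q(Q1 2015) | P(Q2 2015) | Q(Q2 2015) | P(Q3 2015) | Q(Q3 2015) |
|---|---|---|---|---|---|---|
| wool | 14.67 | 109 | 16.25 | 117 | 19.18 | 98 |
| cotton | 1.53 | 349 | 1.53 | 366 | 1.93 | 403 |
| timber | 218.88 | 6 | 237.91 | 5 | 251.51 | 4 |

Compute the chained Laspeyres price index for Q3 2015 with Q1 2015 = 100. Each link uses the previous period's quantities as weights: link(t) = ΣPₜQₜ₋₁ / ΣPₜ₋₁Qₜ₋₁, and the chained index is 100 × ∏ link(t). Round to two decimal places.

Link Q1 2015→Q2 2015:
ΣP(Q2 2015)Q(Q1 2015) = 16.25×109 + 1.53×349 + 237.91×6 = 1771.25 + 533.97 + 1427.46 = 3732.68
ΣP(Q1 2015)Q(Q1 2015) = 14.67×109 + 1.53×349 + 218.88×6 = 1599.03 + 533.97 + 1313.28 = 3446.28
link = 3732.68/3446.28 = 1.083104
Link Q2 2015→Q3 2015:
ΣP(Q3 2015)Q(Q2 2015) = 19.18×117 + 1.93×366 + 251.51×5 = 2244.06 + 706.38 + 1257.55 = 4207.99
ΣP(Q2 2015)Q(Q2 2015) = 16.25×117 + 1.53×366 + 237.91×5 = 1901.25 + 559.98 + 1189.55 = 3650.78
link = 4207.99/3650.78 = 1.152628
Chained index = 100 × 1.083104 × 1.152628 = 124.8416

124.84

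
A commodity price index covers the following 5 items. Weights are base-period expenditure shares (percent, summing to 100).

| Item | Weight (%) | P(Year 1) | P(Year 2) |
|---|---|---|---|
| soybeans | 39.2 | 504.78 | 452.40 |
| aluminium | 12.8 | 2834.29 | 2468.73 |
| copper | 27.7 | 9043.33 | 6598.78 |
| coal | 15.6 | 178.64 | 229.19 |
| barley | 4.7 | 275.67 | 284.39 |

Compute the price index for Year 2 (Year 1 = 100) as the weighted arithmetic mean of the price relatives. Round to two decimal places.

soybeans: 39.2 × (452.40/504.78) = 39.2 × 0.896232 = 35.1323
aluminium: 12.8 × (2468.73/2834.29) = 12.8 × 0.871022 = 11.1491
copper: 27.7 × (6598.78/9043.33) = 27.7 × 0.729685 = 20.2123
coal: 15.6 × (229.19/178.64) = 15.6 × 1.282971 = 20.0144
barley: 4.7 × (284.39/275.67) = 4.7 × 1.031632 = 4.8487
Index = Σ wᵢ·(p₁ᵢ/p₀ᵢ) = 35.1323 + 11.1491 + 20.2123 + 20.0144 + 4.8487 = 91.3567

91.36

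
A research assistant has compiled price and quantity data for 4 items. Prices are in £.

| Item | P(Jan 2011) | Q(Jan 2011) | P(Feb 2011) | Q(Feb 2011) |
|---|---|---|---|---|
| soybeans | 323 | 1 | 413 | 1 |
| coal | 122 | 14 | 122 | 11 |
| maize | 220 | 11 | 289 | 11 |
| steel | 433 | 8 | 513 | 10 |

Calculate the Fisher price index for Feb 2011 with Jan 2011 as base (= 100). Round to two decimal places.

119.20

Laspeyres component (base-period weights):
ΣP(Feb 2011)Q(Jan 2011) = 413×1 + 122×14 + 289×11 + 513×8 = 413 + 1708 + 3179 + 4104 = 9404
ΣP(Jan 2011)Q(Jan 2011) = 323×1 + 122×14 + 220×11 + 433×8 = 323 + 1708 + 2420 + 3464 = 7915
L = 9404 / 7915 × 100 = 118.8124
Paasche component (current-period weights):
ΣP(Feb 2011)Q(Feb 2011) = 413×1 + 122×11 + 289×11 + 513×10 = 413 + 1342 + 3179 + 5130 = 10064
ΣP(Jan 2011)Q(Feb 2011) = 323×1 + 122×11 + 220×11 + 433×10 = 323 + 1342 + 2420 + 4330 = 8415
P = 10064 / 8415 × 100 = 119.5960
Fisher = √(L × P) = √(118.8124 × 119.5960) = 119.2035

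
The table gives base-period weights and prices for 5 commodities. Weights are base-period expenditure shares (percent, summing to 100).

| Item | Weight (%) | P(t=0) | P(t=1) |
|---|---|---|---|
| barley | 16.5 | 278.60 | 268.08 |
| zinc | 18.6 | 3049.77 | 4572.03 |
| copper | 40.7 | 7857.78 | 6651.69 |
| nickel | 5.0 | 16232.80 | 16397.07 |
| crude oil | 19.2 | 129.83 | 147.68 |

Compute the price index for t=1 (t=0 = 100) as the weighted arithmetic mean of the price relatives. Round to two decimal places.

barley: 16.5 × (268.08/278.60) = 16.5 × 0.962240 = 15.8770
zinc: 18.6 × (4572.03/3049.77) = 18.6 × 1.499139 = 27.8840
copper: 40.7 × (6651.69/7857.78) = 40.7 × 0.846510 = 34.4530
nickel: 5.0 × (16397.07/16232.80) = 5.0 × 1.010120 = 5.0506
crude oil: 19.2 × (147.68/129.83) = 19.2 × 1.137487 = 21.8398
Index = Σ wᵢ·(p₁ᵢ/p₀ᵢ) = 15.8770 + 27.8840 + 34.4530 + 5.0506 + 21.8398 = 105.1043

105.10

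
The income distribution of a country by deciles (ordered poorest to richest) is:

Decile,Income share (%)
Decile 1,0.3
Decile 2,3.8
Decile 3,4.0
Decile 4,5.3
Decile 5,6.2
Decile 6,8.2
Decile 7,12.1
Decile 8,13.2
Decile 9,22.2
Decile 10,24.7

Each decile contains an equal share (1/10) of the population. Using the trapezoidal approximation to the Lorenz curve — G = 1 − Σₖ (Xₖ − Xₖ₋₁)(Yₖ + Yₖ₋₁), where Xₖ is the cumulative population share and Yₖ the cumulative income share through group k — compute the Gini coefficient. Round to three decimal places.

0.417

Cumulative income shares Yₖ: 0.0030, 0.0410, 0.0810, 0.1340, 0.1960, 0.2780, 0.3990, 0.5310, 0.7530, 1.0000
Σ (Xₖ−Xₖ₋₁)(Yₖ+Yₖ₋₁) = (1/10)(0.0030+0.0000) + (1/10)(0.0410+0.0030) + (1/10)(0.0810+0.0410) + (1/10)(0.1340+0.0810) + (1/10)(0.1960+0.1340) + (1/10)(0.2780+0.1960) + (1/10)(0.3990+0.2780) + (1/10)(0.5310+0.3990) + (1/10)(0.7530+0.5310) + (1/10)(1.0000+0.7530)
  = 0.0003 + 0.0044 + 0.0122 + 0.0215 + 0.0330 + 0.0474 + 0.0677 + 0.0930 + 0.1284 + 0.1753 = 0.5832
G = 1 − 0.5832 = 0.4168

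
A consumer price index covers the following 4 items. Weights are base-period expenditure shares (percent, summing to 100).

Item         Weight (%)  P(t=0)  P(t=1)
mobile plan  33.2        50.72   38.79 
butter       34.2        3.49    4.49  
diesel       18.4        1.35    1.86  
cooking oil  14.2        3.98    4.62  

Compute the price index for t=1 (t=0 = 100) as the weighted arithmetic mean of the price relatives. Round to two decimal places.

mobile plan: 33.2 × (38.79/50.72) = 33.2 × 0.764787 = 25.3909
butter: 34.2 × (4.49/3.49) = 34.2 × 1.286533 = 43.9994
diesel: 18.4 × (1.86/1.35) = 18.4 × 1.377778 = 25.3511
cooking oil: 14.2 × (4.62/3.98) = 14.2 × 1.160804 = 16.4834
Index = Σ wᵢ·(p₁ᵢ/p₀ᵢ) = 25.3909 + 43.9994 + 25.3511 + 16.4834 = 111.2249

111.22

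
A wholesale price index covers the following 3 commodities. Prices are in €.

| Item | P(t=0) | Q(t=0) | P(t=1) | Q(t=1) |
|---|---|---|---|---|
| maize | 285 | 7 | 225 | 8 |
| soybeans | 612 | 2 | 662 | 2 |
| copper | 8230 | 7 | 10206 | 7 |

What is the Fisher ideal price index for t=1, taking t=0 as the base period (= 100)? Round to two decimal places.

Laspeyres component (base-period weights):
ΣP(t=1)Q(t=0) = 225×7 + 662×2 + 10206×7 = 1575 + 1324 + 71442 = 74341
ΣP(t=0)Q(t=0) = 285×7 + 612×2 + 8230×7 = 1995 + 1224 + 57610 = 60829
L = 74341 / 60829 × 100 = 122.2131
Paasche component (current-period weights):
ΣP(t=1)Q(t=1) = 225×8 + 662×2 + 10206×7 = 1800 + 1324 + 71442 = 74566
ΣP(t=0)Q(t=1) = 285×8 + 612×2 + 8230×7 = 2280 + 1224 + 57610 = 61114
P = 74566 / 61114 × 100 = 122.0113
Fisher = √(L × P) = √(122.2131 × 122.0113) = 122.1122

122.11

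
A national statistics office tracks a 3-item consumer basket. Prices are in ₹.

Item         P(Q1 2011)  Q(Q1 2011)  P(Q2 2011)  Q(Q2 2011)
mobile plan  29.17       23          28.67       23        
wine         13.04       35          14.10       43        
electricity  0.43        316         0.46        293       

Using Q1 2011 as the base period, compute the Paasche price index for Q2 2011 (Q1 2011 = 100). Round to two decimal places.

103.16

Paasche price index uses current-period quantities as weights.
ΣP(Q2 2011)·Q(Q2 2011) = 28.67×23 + 14.10×43 + 0.46×293 = 659.41 + 606.3 + 134.78 = 1400.49
ΣP(Q1 2011)·Q(Q2 2011) = 29.17×23 + 13.04×43 + 0.43×293 = 670.91 + 560.72 + 125.99 = 1357.62
Index = 1400.49 / 1357.62 × 100 = 103.1577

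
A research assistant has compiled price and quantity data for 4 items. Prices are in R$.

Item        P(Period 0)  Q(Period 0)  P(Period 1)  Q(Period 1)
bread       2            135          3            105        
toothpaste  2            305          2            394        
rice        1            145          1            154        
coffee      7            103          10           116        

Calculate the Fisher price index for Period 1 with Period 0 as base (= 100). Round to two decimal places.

124.24

Laspeyres component (base-period weights):
ΣP(Period 1)Q(Period 0) = 3×135 + 2×305 + 1×145 + 10×103 = 405 + 610 + 145 + 1030 = 2190
ΣP(Period 0)Q(Period 0) = 2×135 + 2×305 + 1×145 + 7×103 = 270 + 610 + 145 + 721 = 1746
L = 2190 / 1746 × 100 = 125.4296
Paasche component (current-period weights):
ΣP(Period 1)Q(Period 1) = 3×105 + 2×394 + 1×154 + 10×116 = 315 + 788 + 154 + 1160 = 2417
ΣP(Period 0)Q(Period 1) = 2×105 + 2×394 + 1×154 + 7×116 = 210 + 788 + 154 + 812 = 1964
P = 2417 / 1964 × 100 = 123.0652
Fisher = √(L × P) = √(125.4296 × 123.0652) = 124.2417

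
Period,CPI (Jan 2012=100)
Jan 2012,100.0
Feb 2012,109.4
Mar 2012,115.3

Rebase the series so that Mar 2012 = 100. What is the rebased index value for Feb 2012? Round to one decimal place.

Rebased(Feb 2012) = 109.4 / 115.3 × 100 = 94.8829

94.9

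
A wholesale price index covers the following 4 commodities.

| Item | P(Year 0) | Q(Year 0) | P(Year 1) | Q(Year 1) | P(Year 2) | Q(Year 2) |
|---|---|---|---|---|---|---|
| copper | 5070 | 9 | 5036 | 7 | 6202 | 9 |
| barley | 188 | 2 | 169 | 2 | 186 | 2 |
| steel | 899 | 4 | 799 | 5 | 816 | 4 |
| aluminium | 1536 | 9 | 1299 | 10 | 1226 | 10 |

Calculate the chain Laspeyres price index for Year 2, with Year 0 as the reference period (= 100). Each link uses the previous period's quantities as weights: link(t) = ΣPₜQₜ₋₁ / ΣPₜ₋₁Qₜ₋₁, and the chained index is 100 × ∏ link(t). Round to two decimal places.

Link Year 0→Year 1:
ΣP(Year 1)Q(Year 0) = 5036×9 + 169×2 + 799×4 + 1299×9 = 45324 + 338 + 3196 + 11691 = 60549
ΣP(Year 0)Q(Year 0) = 5070×9 + 188×2 + 899×4 + 1536×9 = 45630 + 376 + 3596 + 13824 = 63426
link = 60549/63426 = 0.954640
Link Year 1→Year 2:
ΣP(Year 2)Q(Year 1) = 6202×7 + 186×2 + 816×5 + 1226×10 = 43414 + 372 + 4080 + 12260 = 60126
ΣP(Year 1)Q(Year 1) = 5036×7 + 169×2 + 799×5 + 1299×10 = 35252 + 338 + 3995 + 12990 = 52575
link = 60126/52575 = 1.143623
Chained index = 100 × 0.954640 × 1.143623 = 109.1749

109.17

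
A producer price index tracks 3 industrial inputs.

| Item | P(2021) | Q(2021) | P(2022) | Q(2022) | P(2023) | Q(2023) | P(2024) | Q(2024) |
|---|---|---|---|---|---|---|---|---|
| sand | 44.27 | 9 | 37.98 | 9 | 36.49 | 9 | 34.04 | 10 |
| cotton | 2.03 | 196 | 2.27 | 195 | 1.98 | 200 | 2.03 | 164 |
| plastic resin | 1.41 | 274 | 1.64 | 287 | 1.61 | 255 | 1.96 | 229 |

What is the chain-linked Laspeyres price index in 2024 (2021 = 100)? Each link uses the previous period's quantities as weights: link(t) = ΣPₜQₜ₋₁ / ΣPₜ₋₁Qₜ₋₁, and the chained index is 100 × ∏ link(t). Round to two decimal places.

104.64

Link 2021→2022:
ΣP(2022)Q(2021) = 37.98×9 + 2.27×196 + 1.64×274 = 341.82 + 444.92 + 449.36 = 1236.1
ΣP(2021)Q(2021) = 44.27×9 + 2.03×196 + 1.41×274 = 398.43 + 397.88 + 386.34 = 1182.65
link = 1236.1/1182.65 = 1.045195
Link 2022→2023:
ΣP(2023)Q(2022) = 36.49×9 + 1.98×195 + 1.61×287 = 328.41 + 386.1 + 462.07 = 1176.58
ΣP(2022)Q(2022) = 37.98×9 + 2.27×195 + 1.64×287 = 341.82 + 442.65 + 470.68 = 1255.15
link = 1176.58/1255.15 = 0.937402
Link 2023→2024:
ΣP(2024)Q(2023) = 34.04×9 + 2.03×200 + 1.96×255 = 306.36 + 406 + 499.8 = 1212.16
ΣP(2023)Q(2023) = 36.49×9 + 1.98×200 + 1.61×255 = 328.41 + 396 + 410.55 = 1134.96
link = 1212.16/1134.96 = 1.068020
Chained index = 100 × 1.045195 × 0.937402 × 1.068020 = 104.6412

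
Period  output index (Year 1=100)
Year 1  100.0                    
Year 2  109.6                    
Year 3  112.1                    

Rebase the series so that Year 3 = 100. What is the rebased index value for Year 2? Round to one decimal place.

Rebased(Year 2) = 109.6 / 112.1 × 100 = 97.7698

97.8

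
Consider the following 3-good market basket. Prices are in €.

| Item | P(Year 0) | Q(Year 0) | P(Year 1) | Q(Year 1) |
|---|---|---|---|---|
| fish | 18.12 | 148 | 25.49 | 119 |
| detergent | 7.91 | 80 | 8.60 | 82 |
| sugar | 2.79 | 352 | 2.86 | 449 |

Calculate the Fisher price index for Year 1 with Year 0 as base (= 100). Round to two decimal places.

Laspeyres component (base-period weights):
ΣP(Year 1)Q(Year 0) = 25.49×148 + 8.60×80 + 2.86×352 = 3772.52 + 688 + 1006.72 = 5467.24
ΣP(Year 0)Q(Year 0) = 18.12×148 + 7.91×80 + 2.79×352 = 2681.76 + 632.8 + 982.08 = 4296.64
L = 5467.24 / 4296.64 × 100 = 127.2445
Paasche component (current-period weights):
ΣP(Year 1)Q(Year 1) = 25.49×119 + 8.60×82 + 2.86×449 = 3033.31 + 705.2 + 1284.14 = 5022.65
ΣP(Year 0)Q(Year 1) = 18.12×119 + 7.91×82 + 2.79×449 = 2156.28 + 648.62 + 1252.71 = 4057.61
P = 5022.65 / 4057.61 × 100 = 123.7835
Fisher = √(L × P) = √(127.2445 × 123.7835) = 125.5021

125.50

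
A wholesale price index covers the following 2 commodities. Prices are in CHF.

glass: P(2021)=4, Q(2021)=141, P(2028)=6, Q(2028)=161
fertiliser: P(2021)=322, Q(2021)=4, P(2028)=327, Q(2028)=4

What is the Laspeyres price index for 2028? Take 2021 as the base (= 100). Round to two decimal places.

116.31

Laspeyres price index uses base-period quantities as weights.
ΣP(2028)·Q(2021) = 6×141 + 327×4 = 846 + 1308 = 2154
ΣP(2021)·Q(2021) = 4×141 + 322×4 = 564 + 1288 = 1852
Index = 2154 / 1852 × 100 = 116.3067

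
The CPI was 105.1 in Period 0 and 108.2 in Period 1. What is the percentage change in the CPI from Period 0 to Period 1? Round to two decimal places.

2.95%

Change = (108.2 − 105.1) / 105.1 × 100
       = 3.1 / 105.1 × 100 = 2.9496%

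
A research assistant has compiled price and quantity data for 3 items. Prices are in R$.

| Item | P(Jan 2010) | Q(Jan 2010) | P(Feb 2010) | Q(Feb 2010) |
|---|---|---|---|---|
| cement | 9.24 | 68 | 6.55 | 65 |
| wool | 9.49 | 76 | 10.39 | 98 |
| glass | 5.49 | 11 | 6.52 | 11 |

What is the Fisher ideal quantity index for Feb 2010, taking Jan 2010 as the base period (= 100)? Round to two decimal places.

Laspeyres component (base-period weights):
ΣP(Jan 2010)Q(Feb 2010) = 9.24×65 + 9.49×98 + 5.49×11 = 600.6 + 930.02 + 60.39 = 1591.01
ΣP(Jan 2010)Q(Jan 2010) = 9.24×68 + 9.49×76 + 5.49×11 = 628.32 + 721.24 + 60.39 = 1409.95
L = 1591.01 / 1409.95 × 100 = 112.8416
Paasche component (current-period weights):
ΣP(Feb 2010)Q(Feb 2010) = 6.55×65 + 10.39×98 + 6.52×11 = 425.75 + 1018.22 + 71.72 = 1515.69
ΣP(Feb 2010)Q(Jan 2010) = 6.55×68 + 10.39×76 + 6.52×11 = 445.4 + 789.64 + 71.72 = 1306.76
P = 1515.69 / 1306.76 × 100 = 115.9884
Fisher = √(L × P) = √(112.8416 × 115.9884) = 114.4042

114.40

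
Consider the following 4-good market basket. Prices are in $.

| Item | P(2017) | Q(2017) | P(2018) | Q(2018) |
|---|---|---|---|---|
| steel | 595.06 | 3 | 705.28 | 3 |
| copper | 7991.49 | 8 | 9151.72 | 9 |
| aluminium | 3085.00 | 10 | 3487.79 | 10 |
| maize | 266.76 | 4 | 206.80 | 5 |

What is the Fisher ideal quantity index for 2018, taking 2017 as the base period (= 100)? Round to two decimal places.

Laspeyres component (base-period weights):
ΣP(2017)Q(2018) = 595.06×3 + 7991.49×9 + 3085.00×10 + 266.76×5 = 1785.18 + 71923.41 + 30850 + 1333.8 = 105892.39
ΣP(2017)Q(2017) = 595.06×3 + 7991.49×8 + 3085.00×10 + 266.76×4 = 1785.18 + 63931.92 + 30850 + 1067.04 = 97634.14
L = 105892.39 / 97634.14 × 100 = 108.4584
Paasche component (current-period weights):
ΣP(2018)Q(2018) = 705.28×3 + 9151.72×9 + 3487.79×10 + 206.80×5 = 2115.84 + 82365.48 + 34877.9 + 1034 = 120393.22
ΣP(2018)Q(2017) = 705.28×3 + 9151.72×8 + 3487.79×10 + 206.80×4 = 2115.84 + 73213.76 + 34877.9 + 827.2 = 111034.7
P = 120393.22 / 111034.7 × 100 = 108.4285
Fisher = √(L × P) = √(108.4584 × 108.4285) = 108.4434

108.44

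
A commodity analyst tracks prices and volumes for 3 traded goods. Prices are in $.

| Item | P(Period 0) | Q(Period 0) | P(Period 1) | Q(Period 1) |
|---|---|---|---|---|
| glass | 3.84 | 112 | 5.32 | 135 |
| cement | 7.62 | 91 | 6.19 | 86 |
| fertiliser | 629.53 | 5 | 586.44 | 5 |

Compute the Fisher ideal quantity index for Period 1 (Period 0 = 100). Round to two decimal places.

Laspeyres component (base-period weights):
ΣP(Period 0)Q(Period 1) = 3.84×135 + 7.62×86 + 629.53×5 = 518.4 + 655.32 + 3147.65 = 4321.37
ΣP(Period 0)Q(Period 0) = 3.84×112 + 7.62×91 + 629.53×5 = 430.08 + 693.42 + 3147.65 = 4271.15
L = 4321.37 / 4271.15 × 100 = 101.1758
Paasche component (current-period weights):
ΣP(Period 1)Q(Period 1) = 5.32×135 + 6.19×86 + 586.44×5 = 718.2 + 532.34 + 2932.2 = 4182.74
ΣP(Period 1)Q(Period 0) = 5.32×112 + 6.19×91 + 586.44×5 = 595.84 + 563.29 + 2932.2 = 4091.33
P = 4182.74 / 4091.33 × 100 = 102.2342
Fisher = √(L × P) = √(101.1758 × 102.2342) = 101.7036

101.70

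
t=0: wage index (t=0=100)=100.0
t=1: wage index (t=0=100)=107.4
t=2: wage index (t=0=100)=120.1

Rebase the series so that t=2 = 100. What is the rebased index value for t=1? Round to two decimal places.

Rebased(t=1) = 107.4 / 120.1 × 100 = 89.4255

89.43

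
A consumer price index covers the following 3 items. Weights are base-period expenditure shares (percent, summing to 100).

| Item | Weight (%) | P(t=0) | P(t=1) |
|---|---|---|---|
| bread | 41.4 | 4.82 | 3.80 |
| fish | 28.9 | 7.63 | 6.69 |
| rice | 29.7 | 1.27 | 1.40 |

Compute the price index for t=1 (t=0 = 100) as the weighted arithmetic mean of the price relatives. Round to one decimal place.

90.7

bread: 41.4 × (3.80/4.82) = 41.4 × 0.788382 = 32.6390
fish: 28.9 × (6.69/7.63) = 28.9 × 0.876802 = 25.3396
rice: 29.7 × (1.40/1.27) = 29.7 × 1.102362 = 32.7402
Index = Σ wᵢ·(p₁ᵢ/p₀ᵢ) = 32.6390 + 25.3396 + 32.7402 = 90.7187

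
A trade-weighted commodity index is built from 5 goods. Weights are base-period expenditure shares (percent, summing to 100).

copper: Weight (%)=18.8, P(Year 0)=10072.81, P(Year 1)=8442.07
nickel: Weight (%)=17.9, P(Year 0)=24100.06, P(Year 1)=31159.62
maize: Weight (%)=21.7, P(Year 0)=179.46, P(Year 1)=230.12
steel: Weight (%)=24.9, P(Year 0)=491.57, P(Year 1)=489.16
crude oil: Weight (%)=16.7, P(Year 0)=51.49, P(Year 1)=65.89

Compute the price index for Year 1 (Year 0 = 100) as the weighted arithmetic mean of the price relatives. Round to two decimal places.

copper: 18.8 × (8442.07/10072.81) = 18.8 × 0.838105 = 15.7564
nickel: 17.9 × (31159.62/24100.06) = 17.9 × 1.292927 = 23.1434
maize: 21.7 × (230.12/179.46) = 21.7 × 1.282291 = 27.8257
steel: 24.9 × (489.16/491.57) = 24.9 × 0.995097 = 24.7779
crude oil: 16.7 × (65.89/51.49) = 16.7 × 1.279666 = 21.3704
Index = Σ wᵢ·(p₁ᵢ/p₀ᵢ) = 15.7564 + 23.1434 + 27.8257 + 24.7779 + 21.3704 = 112.8738

112.87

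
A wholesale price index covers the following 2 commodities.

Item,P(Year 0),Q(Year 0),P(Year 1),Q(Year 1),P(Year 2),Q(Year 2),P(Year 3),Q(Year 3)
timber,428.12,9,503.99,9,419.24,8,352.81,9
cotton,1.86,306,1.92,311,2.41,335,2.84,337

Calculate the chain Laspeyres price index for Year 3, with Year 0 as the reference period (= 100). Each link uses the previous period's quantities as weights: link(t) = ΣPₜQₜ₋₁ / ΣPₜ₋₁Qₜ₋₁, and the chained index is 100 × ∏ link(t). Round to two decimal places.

92.58

Link Year 0→Year 1:
ΣP(Year 1)Q(Year 0) = 503.99×9 + 1.92×306 = 4535.91 + 587.52 = 5123.43
ΣP(Year 0)Q(Year 0) = 428.12×9 + 1.86×306 = 3853.08 + 569.16 = 4422.24
link = 5123.43/4422.24 = 1.158560
Link Year 1→Year 2:
ΣP(Year 2)Q(Year 1) = 419.24×9 + 2.41×311 = 3773.16 + 749.51 = 4522.67
ΣP(Year 1)Q(Year 1) = 503.99×9 + 1.92×311 = 4535.91 + 597.12 = 5133.03
link = 4522.67/5133.03 = 0.881092
Link Year 2→Year 3:
ΣP(Year 3)Q(Year 2) = 352.81×8 + 2.84×335 = 2822.48 + 951.4 = 3773.88
ΣP(Year 2)Q(Year 2) = 419.24×8 + 2.41×335 = 3353.92 + 807.35 = 4161.27
link = 3773.88/4161.27 = 0.906906
Chained index = 100 × 1.158560 × 0.881092 × 0.906906 = 92.5767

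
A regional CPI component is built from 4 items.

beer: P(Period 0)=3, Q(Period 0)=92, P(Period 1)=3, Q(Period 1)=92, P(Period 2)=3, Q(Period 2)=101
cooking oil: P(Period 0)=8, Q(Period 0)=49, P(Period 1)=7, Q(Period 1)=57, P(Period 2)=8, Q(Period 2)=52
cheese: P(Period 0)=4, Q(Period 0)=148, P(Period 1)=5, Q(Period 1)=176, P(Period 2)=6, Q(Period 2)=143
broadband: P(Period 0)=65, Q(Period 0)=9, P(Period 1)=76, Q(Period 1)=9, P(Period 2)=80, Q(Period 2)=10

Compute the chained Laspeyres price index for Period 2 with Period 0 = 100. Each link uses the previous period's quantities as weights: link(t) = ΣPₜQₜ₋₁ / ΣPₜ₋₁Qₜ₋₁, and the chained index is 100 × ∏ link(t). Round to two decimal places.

Link Period 0→Period 1:
ΣP(Period 1)Q(Period 0) = 3×92 + 7×49 + 5×148 + 76×9 = 276 + 343 + 740 + 684 = 2043
ΣP(Period 0)Q(Period 0) = 3×92 + 8×49 + 4×148 + 65×9 = 276 + 392 + 592 + 585 = 1845
link = 2043/1845 = 1.107317
Link Period 1→Period 2:
ΣP(Period 2)Q(Period 1) = 3×92 + 8×57 + 6×176 + 80×9 = 276 + 456 + 1056 + 720 = 2508
ΣP(Period 1)Q(Period 1) = 3×92 + 7×57 + 5×176 + 76×9 = 276 + 399 + 880 + 684 = 2239
link = 2508/2239 = 1.120143
Chained index = 100 × 1.107317 × 1.120143 = 124.0353

124.04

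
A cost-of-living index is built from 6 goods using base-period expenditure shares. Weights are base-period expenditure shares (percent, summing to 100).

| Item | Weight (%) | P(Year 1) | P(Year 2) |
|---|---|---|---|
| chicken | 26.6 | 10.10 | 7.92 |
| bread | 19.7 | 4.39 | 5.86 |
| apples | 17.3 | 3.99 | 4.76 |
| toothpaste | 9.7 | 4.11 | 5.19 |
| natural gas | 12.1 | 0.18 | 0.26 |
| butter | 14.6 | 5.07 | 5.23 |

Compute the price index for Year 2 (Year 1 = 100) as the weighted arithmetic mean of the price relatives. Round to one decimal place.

chicken: 26.6 × (7.92/10.10) = 26.6 × 0.784158 = 20.8586
bread: 19.7 × (5.86/4.39) = 19.7 × 1.334852 = 26.2966
apples: 17.3 × (4.76/3.99) = 17.3 × 1.192982 = 20.6386
toothpaste: 9.7 × (5.19/4.11) = 9.7 × 1.262774 = 12.2489
natural gas: 12.1 × (0.26/0.18) = 12.1 × 1.444444 = 17.4778
butter: 14.6 × (5.23/5.07) = 14.6 × 1.031558 = 15.0607
Index = Σ wᵢ·(p₁ᵢ/p₀ᵢ) = 20.8586 + 26.2966 + 20.6386 + 12.2489 + 17.4778 + 15.0607 = 112.5812

112.6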